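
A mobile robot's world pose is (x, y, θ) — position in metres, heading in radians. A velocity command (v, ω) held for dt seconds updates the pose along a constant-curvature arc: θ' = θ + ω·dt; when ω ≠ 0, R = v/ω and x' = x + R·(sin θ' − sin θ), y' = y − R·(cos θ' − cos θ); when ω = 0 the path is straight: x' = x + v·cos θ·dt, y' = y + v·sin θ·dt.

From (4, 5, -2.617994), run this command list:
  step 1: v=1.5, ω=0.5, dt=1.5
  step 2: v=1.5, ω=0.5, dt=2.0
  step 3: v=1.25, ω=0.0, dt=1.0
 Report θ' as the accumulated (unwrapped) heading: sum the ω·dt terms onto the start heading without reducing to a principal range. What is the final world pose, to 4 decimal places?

step 1: θ'=-1.8680 (R=3.0000) → pose (2.6315, 3.2804, -1.8680)
step 2: θ'=-0.8680 (R=3.0000) → pose (3.2109, 0.4628, -0.8680)
step 3: θ'=-0.8680 (straight) → pose (4.0188, -0.4909, -0.8680)

(4.0188, -0.4909, -0.8680)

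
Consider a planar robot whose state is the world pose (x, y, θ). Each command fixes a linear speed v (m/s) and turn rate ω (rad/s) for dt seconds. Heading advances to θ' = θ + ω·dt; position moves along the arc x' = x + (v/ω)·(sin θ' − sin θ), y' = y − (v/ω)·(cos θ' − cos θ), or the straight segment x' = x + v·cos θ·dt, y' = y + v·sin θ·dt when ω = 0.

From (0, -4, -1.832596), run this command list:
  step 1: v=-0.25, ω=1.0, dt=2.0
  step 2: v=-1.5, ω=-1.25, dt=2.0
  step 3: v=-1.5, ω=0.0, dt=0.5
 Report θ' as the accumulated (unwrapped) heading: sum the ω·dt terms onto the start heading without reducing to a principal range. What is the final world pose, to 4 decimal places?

step 1: θ'=0.1674 (R=-0.2500) → pose (-0.2831, -3.6888, 0.1674)
step 2: θ'=-2.3326 (R=1.2000) → pose (-1.3514, -1.6773, -2.3326)
step 3: θ'=-2.3326 (straight) → pose (-0.8337, -1.1346, -2.3326)

(-0.8337, -1.1346, -2.3326)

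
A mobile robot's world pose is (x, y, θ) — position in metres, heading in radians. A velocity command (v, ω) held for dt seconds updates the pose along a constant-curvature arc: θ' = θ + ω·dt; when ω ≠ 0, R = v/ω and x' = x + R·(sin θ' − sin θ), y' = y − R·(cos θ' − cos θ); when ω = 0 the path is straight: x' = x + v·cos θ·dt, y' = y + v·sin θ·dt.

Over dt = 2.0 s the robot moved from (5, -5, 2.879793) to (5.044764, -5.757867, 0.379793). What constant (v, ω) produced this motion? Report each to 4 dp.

v = -0.5000, ω = -1.2500

Δθ = 0.379793 − 2.879793 = -2.500000
ω = Δθ/dt = -2.500000/2.0 = -1.2500
R = −Δy/(cos θ' − cos θ) = 0.4000
v = R·ω = 0.4000·-1.2500 = -0.5000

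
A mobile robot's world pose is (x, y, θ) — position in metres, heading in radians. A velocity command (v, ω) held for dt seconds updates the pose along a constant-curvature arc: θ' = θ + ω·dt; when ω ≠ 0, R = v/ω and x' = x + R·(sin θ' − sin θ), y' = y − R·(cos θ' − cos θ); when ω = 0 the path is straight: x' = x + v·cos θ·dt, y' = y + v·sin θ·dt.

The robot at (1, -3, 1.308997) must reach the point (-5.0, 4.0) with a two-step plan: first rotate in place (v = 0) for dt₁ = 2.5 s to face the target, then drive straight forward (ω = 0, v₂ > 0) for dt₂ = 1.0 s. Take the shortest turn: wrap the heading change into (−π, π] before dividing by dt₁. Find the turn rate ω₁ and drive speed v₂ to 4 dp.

heading to target = atan2(4−-3, -5−1) = 2.2794
Δθ = wrap(2.2794 − 1.3090) = 0.9704; ω₁ = Δθ/dt₁ = 0.3882
distance = √((-5−1)² + (4−-3)²) = 9.2195; v₂ = distance/dt₂ = 9.2195

ω₁ = 0.3882, v₂ = 9.2195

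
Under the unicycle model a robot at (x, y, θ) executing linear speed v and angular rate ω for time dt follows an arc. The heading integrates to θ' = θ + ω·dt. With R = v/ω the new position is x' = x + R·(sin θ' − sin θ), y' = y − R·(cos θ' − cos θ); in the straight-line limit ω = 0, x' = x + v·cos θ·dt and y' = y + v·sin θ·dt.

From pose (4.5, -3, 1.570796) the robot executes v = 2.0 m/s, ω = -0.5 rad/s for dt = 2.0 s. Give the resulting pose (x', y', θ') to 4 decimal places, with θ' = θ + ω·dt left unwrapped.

(6.3388, 0.3659, 0.5708)

θ' = 1.5708 + -0.5·2.0 = 0.5708
R = v/ω = 2.0/-0.5 = -4.0000
x' = 4.5 + -4.0000·(sin 0.5708 − sin 1.5708) = 6.3388
y' = -3 − -4.0000·(cos 0.5708 − cos 1.5708) = 0.3659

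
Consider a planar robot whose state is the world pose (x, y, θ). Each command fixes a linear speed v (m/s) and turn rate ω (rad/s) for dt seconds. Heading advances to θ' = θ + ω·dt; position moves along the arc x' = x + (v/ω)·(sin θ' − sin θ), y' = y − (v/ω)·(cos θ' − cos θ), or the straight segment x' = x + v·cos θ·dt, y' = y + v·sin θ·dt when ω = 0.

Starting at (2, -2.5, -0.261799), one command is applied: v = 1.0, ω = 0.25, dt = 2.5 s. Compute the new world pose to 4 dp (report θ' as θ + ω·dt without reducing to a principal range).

(4.4563, -2.3754, 0.3632)

θ' = -0.2618 + 0.25·2.5 = 0.3632
R = v/ω = 1.0/0.25 = 4.0000
x' = 2 + 4.0000·(sin 0.3632 − sin -0.2618) = 4.4563
y' = -2.5 − 4.0000·(cos 0.3632 − cos -0.2618) = -2.3754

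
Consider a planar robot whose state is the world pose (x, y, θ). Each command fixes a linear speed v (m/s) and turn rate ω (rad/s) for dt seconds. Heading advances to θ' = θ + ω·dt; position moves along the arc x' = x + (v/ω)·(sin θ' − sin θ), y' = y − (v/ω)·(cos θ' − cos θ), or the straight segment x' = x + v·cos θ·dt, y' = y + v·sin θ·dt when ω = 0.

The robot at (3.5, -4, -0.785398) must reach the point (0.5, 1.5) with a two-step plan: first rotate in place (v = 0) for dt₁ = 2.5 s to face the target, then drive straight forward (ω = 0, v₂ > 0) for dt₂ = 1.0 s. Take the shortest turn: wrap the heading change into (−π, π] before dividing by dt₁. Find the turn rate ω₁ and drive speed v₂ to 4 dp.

ω₁ = 1.1422, v₂ = 6.2650

heading to target = atan2(1.5−-4, 0.5−3.5) = 2.0701
Δθ = wrap(2.0701 − -0.7854) = 2.8555; ω₁ = Δθ/dt₁ = 1.1422
distance = √((0.5−3.5)² + (1.5−-4)²) = 6.2650; v₂ = distance/dt₂ = 6.2650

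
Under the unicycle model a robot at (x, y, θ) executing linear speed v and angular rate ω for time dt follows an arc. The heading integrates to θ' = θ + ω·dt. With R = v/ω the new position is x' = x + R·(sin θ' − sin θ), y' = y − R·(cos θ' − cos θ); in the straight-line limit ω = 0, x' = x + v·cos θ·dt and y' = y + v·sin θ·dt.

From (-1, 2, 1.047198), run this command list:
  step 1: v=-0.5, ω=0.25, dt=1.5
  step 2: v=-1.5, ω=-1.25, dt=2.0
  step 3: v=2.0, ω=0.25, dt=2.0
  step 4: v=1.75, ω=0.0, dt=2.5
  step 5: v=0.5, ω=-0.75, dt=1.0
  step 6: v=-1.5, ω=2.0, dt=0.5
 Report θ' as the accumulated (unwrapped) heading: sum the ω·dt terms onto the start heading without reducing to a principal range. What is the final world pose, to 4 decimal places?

step 1: θ'=1.4222 (R=-2.0000) → pose (-1.2459, 1.2961, 1.4222)
step 2: θ'=-1.0778 (R=1.2000) → pose (-3.4898, 0.9058, -1.0778)
step 3: θ'=-0.5778 (R=8.0000) → pose (-0.8119, -2.0093, -0.5778)
step 4: θ'=-0.5778 (straight) → pose (2.8529, -4.3989, -0.5778)
step 5: θ'=-1.3278 (R=-0.6667) → pose (3.1358, -4.7969, -1.3278)
step 6: θ'=-0.3278 (R=-0.7500) → pose (2.6493, -4.2673, -0.3278)

(2.6493, -4.2673, -0.3278)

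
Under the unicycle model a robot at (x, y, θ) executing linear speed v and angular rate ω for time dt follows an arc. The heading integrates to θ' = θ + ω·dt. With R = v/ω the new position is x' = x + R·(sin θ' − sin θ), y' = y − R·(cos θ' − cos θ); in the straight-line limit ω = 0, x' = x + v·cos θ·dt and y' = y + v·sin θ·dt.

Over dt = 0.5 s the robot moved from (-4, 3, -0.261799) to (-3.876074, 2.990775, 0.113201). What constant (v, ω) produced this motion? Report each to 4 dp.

Δθ = 0.113201 − -0.261799 = 0.375000
ω = Δθ/dt = 0.375000/0.5 = 0.7500
R = Δx/(sin θ' − sin θ) = 0.3333
v = R·ω = 0.3333·0.7500 = 0.2500

v = 0.2500, ω = 0.7500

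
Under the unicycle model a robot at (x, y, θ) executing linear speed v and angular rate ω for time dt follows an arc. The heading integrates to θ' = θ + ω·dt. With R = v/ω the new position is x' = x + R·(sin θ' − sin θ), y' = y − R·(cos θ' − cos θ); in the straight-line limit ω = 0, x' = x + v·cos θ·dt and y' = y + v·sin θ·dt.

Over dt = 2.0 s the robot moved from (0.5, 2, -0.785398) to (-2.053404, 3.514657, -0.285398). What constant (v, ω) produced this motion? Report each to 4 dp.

v = -1.5000, ω = 0.2500

Δθ = -0.285398 − -0.785398 = 0.500000
ω = Δθ/dt = 0.500000/2.0 = 0.2500
R = Δx/(sin θ' − sin θ) = -6.0000
v = R·ω = -6.0000·0.2500 = -1.5000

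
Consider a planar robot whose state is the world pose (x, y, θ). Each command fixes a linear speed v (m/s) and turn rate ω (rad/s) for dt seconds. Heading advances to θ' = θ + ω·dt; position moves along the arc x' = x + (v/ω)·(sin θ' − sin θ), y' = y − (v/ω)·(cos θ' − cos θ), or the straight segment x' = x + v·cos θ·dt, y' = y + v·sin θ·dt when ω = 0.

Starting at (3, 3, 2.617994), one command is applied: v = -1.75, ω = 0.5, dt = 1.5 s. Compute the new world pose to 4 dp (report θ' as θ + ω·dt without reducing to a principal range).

(5.5357, 2.6204, 3.3680)

θ' = 2.6180 + 0.5·1.5 = 3.3680
R = v/ω = -1.75/0.5 = -3.5000
x' = 3 + -3.5000·(sin 3.3680 − sin 2.6180) = 5.5357
y' = 3 − -3.5000·(cos 3.3680 − cos 2.6180) = 2.6204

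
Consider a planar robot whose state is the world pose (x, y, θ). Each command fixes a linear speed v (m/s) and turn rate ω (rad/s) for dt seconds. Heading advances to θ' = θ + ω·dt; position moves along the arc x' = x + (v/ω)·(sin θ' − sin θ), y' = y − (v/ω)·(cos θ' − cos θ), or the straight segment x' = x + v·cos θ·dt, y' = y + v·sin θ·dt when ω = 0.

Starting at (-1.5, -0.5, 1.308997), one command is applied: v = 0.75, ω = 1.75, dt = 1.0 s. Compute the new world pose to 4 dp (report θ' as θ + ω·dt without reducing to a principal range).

θ' = 1.3090 + 1.75·1.0 = 3.0590
R = v/ω = 0.75/1.75 = 0.4286
x' = -1.5 + 0.4286·(sin 3.0590 − sin 1.3090) = -1.8786
y' = -0.5 − 0.4286·(cos 3.0590 − cos 1.3090) = 0.0380

(-1.8786, 0.0380, 3.0590)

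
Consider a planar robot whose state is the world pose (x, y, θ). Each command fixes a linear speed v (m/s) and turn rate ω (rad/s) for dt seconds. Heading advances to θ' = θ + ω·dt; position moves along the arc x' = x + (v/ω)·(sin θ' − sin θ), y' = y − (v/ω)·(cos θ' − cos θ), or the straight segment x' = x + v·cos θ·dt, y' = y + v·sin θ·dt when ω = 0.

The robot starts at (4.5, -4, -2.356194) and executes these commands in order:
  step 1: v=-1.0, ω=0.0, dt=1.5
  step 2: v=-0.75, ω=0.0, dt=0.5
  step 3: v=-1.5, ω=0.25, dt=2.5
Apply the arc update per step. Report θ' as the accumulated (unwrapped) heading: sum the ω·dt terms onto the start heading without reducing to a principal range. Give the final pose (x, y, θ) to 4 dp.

step 1: θ'=-2.3562 (straight) → pose (5.5607, -2.9393, -2.3562)
step 2: θ'=-2.3562 (straight) → pose (5.8258, -2.6742, -2.3562)
step 3: θ'=-1.7312 (R=-6.0000) → pose (7.5062, 0.6102, -1.7312)

(7.5062, 0.6102, -1.7312)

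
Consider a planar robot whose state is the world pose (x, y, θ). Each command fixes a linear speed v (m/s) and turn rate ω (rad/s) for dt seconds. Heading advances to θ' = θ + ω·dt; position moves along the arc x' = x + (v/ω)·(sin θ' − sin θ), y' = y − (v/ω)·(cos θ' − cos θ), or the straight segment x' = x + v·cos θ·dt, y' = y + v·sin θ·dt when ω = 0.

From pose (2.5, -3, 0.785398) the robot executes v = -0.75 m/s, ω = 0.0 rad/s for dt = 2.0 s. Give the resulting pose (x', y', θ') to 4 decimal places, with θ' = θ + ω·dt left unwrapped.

θ' = 0.7854 + 0.0·2.0 = 0.7854
ω = 0 → straight: x' = 2.5 + -0.75·cos(0.7854)·2.0 = 1.4393
y' = -3 + -0.75·sin(0.7854)·2.0 = -4.0607

(1.4393, -4.0607, 0.7854)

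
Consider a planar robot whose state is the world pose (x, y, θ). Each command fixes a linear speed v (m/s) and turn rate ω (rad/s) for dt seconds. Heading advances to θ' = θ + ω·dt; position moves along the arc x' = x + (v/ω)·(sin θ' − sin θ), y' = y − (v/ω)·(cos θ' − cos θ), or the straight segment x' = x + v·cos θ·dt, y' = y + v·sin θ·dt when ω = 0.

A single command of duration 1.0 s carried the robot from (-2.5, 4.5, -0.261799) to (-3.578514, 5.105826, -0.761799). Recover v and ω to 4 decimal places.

v = -1.2500, ω = -0.5000

Δθ = -0.761799 − -0.261799 = -0.500000
ω = Δθ/dt = -0.500000/1.0 = -0.5000
R = Δx/(sin θ' − sin θ) = 2.5000
v = R·ω = 2.5000·-0.5000 = -1.2500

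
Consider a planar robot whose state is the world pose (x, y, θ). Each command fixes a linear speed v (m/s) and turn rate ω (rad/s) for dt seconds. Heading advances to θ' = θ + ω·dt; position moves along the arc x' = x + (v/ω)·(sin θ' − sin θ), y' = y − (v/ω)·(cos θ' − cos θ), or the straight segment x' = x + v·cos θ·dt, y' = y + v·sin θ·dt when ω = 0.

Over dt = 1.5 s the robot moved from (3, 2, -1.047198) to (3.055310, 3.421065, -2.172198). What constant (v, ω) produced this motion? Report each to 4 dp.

v = -1.0000, ω = -0.7500

Δθ = -2.172198 − -1.047198 = -1.125000
ω = Δθ/dt = -1.125000/1.5 = -0.7500
R = −Δy/(cos θ' − cos θ) = 1.3333
v = R·ω = 1.3333·-0.7500 = -1.0000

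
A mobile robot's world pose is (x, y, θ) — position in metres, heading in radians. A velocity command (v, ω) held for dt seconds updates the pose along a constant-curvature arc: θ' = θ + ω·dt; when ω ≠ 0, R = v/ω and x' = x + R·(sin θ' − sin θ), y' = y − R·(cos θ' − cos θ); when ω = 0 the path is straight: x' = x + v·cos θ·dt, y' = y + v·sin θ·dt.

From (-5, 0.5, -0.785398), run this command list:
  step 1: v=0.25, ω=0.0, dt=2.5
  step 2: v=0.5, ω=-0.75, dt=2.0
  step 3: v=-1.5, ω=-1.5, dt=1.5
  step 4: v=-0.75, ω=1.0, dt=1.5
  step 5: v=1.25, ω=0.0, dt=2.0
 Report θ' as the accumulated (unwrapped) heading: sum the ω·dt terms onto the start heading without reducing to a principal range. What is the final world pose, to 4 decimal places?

step 1: θ'=-0.7854 (straight) → pose (-4.5581, 0.0581, -0.7854)
step 2: θ'=-2.2854 (R=-0.6667) → pose (-4.5259, -0.8502, -2.2854)
step 3: θ'=-4.5354 (R=1.0000) → pose (-2.7862, -1.3295, -4.5354)
step 4: θ'=-3.0354 (R=-0.7500) → pose (-1.9684, -1.9432, -3.0354)
step 5: θ'=-3.0354 (straight) → pose (-4.4543, -2.2082, -3.0354)

(-4.4543, -2.2082, -3.0354)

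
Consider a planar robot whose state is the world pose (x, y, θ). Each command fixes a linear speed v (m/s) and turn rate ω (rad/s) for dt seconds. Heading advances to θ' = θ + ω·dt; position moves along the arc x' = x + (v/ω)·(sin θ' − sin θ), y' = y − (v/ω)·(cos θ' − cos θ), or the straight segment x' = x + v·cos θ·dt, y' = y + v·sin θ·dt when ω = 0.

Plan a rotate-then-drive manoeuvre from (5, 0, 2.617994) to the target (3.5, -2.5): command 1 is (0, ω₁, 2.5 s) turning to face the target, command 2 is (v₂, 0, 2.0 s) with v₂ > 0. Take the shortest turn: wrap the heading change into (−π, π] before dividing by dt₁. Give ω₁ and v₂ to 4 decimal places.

ω₁ = 0.6216, v₂ = 1.4577

heading to target = atan2(-2.5−0, 3.5−5) = -2.1112
Δθ = wrap(-2.1112 − 2.6180) = 1.5540; ω₁ = Δθ/dt₁ = 0.6216
distance = √((3.5−5)² + (-2.5−0)²) = 2.9155; v₂ = distance/dt₂ = 1.4577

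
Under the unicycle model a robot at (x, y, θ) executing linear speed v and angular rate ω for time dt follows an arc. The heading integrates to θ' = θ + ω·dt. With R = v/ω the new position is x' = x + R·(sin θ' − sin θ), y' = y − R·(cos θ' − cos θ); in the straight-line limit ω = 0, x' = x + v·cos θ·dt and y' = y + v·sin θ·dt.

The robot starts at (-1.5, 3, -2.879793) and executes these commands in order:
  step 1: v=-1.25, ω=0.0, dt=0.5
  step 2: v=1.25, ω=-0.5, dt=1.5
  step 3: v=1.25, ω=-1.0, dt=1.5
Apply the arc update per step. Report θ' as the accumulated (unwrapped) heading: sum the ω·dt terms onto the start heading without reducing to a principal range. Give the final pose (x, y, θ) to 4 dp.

(-3.2723, 4.9793, -5.1298)

step 1: θ'=-2.8798 (straight) → pose (-0.8963, 3.1618, -2.8798)
step 2: θ'=-3.6298 (R=-2.5000) → pose (-2.7159, 3.3686, -3.6298)
step 3: θ'=-5.1298 (R=-1.2500) → pose (-3.2723, 4.9793, -5.1298)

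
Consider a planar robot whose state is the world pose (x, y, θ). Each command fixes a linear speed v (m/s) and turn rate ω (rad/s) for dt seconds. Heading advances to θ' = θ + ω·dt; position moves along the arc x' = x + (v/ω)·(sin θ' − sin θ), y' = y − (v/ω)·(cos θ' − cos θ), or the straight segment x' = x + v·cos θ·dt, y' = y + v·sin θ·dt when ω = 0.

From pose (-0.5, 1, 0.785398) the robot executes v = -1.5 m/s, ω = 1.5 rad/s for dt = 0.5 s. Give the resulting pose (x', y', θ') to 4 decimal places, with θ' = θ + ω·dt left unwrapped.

(-0.7923, 0.3283, 1.5354)

θ' = 0.7854 + 1.5·0.5 = 1.5354
R = v/ω = -1.5/1.5 = -1.0000
x' = -0.5 + -1.0000·(sin 1.5354 − sin 0.7854) = -0.7923
y' = 1 − -1.0000·(cos 1.5354 − cos 0.7854) = 0.3283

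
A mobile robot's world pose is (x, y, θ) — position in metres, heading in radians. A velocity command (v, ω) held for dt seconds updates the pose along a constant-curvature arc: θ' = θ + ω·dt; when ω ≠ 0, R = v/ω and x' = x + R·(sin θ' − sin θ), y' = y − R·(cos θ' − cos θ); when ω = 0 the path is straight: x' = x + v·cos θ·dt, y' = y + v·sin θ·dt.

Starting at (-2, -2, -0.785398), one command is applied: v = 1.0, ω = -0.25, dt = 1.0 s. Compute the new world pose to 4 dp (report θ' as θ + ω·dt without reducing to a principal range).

θ' = -0.7854 + -0.25·1.0 = -1.0354
R = v/ω = 1.0/-0.25 = -4.0000
x' = -2 + -4.0000·(sin -1.0354 − sin -0.7854) = -1.3882
y' = -2 − -4.0000·(cos -1.0354 − cos -0.7854) = -2.7877

(-1.3882, -2.7877, -1.0354)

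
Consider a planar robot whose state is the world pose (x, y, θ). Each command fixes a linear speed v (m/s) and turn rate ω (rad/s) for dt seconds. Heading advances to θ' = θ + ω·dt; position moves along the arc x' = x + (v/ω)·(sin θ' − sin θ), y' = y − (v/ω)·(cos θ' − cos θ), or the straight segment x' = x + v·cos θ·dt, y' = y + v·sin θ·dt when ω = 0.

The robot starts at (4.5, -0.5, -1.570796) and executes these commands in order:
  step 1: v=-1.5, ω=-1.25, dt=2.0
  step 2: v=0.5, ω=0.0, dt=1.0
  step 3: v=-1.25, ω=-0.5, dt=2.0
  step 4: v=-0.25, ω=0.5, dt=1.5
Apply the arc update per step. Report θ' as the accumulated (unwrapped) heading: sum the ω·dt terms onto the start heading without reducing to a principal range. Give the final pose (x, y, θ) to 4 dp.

step 1: θ'=-4.0708 (R=1.2000) → pose (6.6614, 0.2182, -4.0708)
step 2: θ'=-4.0708 (straight) → pose (6.3621, 0.6187, -4.0708)
step 3: θ'=-5.0708 (R=2.5000) → pose (6.7004, -1.7544, -5.0708)
step 4: θ'=-4.3208 (R=-0.5000) → pose (6.7065, -2.1206, -4.3208)

(6.7065, -2.1206, -4.3208)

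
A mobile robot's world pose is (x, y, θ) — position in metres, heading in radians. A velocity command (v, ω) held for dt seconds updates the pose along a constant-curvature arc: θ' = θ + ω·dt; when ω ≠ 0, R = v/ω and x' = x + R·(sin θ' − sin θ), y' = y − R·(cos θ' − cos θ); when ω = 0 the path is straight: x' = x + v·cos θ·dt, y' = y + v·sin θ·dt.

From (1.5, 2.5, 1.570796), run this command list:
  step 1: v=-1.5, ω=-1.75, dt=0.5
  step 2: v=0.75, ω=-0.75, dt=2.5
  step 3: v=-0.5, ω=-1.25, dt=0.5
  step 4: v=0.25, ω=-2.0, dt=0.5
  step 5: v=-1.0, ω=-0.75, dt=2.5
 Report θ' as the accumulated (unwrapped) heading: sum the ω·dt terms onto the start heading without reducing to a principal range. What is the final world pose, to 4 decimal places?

step 1: θ'=0.6958 (R=0.8571) → pose (1.1923, 1.8421, 0.6958)
step 2: θ'=-1.1792 (R=-1.0000) → pose (2.7576, 1.4562, -1.1792)
step 3: θ'=-1.8042 (R=0.4000) → pose (2.7381, 1.7014, -1.8042)
step 4: θ'=-2.8042 (R=-0.1250) → pose (2.6579, 1.6124, -2.8042)
step 5: θ'=-4.6792 (R=1.3333) → pose (4.4319, 0.3984, -4.6792)

(4.4319, 0.3984, -4.6792)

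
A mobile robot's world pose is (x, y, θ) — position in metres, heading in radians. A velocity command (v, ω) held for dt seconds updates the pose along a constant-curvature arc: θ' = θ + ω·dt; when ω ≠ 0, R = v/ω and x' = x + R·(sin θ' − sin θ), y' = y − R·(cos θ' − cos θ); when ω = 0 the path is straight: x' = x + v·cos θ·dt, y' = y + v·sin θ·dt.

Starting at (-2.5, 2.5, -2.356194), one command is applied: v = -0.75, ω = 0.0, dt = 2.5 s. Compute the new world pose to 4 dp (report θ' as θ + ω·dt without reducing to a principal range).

θ' = -2.3562 + 0.0·2.5 = -2.3562
ω = 0 → straight: x' = -2.5 + -0.75·cos(-2.3562)·2.5 = -1.1742
y' = 2.5 + -0.75·sin(-2.3562)·2.5 = 3.8258

(-1.1742, 3.8258, -2.3562)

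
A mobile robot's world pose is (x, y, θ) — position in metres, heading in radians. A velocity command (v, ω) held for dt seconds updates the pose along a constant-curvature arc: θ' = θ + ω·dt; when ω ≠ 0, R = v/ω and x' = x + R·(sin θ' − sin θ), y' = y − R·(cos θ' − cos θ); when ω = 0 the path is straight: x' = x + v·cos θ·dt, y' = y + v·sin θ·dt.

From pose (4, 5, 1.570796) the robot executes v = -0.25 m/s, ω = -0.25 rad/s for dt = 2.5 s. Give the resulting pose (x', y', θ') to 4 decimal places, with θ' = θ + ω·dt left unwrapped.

θ' = 1.5708 + -0.25·2.5 = 0.9458
R = v/ω = -0.25/-0.25 = 1.0000
x' = 4 + 1.0000·(sin 0.9458 − sin 1.5708) = 3.8110
y' = 5 − 1.0000·(cos 0.9458 − cos 1.5708) = 4.4149

(3.8110, 4.4149, 0.9458)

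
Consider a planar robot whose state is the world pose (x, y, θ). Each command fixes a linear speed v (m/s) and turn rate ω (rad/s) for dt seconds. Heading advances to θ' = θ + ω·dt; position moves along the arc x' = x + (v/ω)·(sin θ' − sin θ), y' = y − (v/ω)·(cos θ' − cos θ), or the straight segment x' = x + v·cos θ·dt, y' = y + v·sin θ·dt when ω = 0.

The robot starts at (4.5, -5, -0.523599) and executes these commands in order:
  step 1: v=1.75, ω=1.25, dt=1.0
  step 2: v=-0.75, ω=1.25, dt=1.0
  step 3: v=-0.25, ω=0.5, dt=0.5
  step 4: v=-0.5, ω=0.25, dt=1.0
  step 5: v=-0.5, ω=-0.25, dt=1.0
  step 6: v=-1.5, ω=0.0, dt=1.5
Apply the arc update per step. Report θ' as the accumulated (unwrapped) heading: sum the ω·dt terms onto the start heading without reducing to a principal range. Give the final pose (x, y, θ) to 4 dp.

(8.1137, -8.1191, 2.2264)

step 1: θ'=0.7264 (R=1.4000) → pose (6.1299, -4.8342, 0.7264)
step 2: θ'=1.9764 (R=-0.6000) → pose (5.9770, -5.5194, 1.9764)
step 3: θ'=2.2264 (R=-0.5000) → pose (6.0401, -5.6270, 2.2264)
step 4: θ'=2.4764 (R=-2.0000) → pose (6.3911, -5.9813, 2.4764)
step 5: θ'=2.2264 (R=2.0000) → pose (6.7420, -6.3356, 2.2264)
step 6: θ'=2.2264 (straight) → pose (8.1137, -8.1191, 2.2264)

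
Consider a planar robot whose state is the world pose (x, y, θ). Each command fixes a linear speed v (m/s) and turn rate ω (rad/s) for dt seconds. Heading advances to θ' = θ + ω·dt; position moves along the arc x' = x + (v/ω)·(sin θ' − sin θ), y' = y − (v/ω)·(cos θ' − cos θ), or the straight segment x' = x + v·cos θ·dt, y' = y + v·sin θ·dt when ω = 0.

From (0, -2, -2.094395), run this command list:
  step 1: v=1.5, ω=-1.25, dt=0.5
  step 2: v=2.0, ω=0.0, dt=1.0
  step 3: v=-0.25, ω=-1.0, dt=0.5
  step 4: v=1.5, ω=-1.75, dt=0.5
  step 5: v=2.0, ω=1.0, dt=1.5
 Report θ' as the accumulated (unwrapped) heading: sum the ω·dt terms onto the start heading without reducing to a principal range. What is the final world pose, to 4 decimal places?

(-5.5527, -2.3859, -2.5944)

step 1: θ'=-2.7194 (R=-1.2000) → pose (-0.5475, -2.4946, -2.7194)
step 2: θ'=-2.7194 (straight) → pose (-2.3719, -3.3142, -2.7194)
step 3: θ'=-3.2194 (R=0.2500) → pose (-2.2500, -3.2930, -3.2194)
step 4: θ'=-4.0944 (R=-0.8571) → pose (-2.8820, -2.9350, -4.0944)
step 5: θ'=-2.5944 (R=2.0000) → pose (-5.5527, -2.3859, -2.5944)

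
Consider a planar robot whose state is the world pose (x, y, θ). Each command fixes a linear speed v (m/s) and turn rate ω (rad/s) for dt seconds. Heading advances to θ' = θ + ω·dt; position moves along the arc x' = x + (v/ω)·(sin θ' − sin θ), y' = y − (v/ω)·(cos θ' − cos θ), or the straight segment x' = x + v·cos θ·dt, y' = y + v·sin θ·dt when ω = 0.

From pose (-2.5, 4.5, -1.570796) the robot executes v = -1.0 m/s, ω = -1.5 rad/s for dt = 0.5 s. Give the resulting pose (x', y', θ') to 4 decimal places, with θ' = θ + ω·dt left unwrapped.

(-2.3211, 4.9544, -2.3208)

θ' = -1.5708 + -1.5·0.5 = -2.3208
R = v/ω = -1.0/-1.5 = 0.6667
x' = -2.5 + 0.6667·(sin -2.3208 − sin -1.5708) = -2.3211
y' = 4.5 − 0.6667·(cos -2.3208 − cos -1.5708) = 4.9544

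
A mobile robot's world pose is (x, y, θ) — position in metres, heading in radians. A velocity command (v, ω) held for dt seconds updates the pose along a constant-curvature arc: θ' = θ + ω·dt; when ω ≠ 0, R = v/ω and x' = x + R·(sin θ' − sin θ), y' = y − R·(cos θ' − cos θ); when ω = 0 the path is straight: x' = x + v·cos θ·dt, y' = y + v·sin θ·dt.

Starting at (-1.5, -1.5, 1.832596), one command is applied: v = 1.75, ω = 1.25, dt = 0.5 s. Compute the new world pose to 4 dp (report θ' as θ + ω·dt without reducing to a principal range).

θ' = 1.8326 + 1.25·0.5 = 2.4576
R = v/ω = 1.75/1.25 = 1.4000
x' = -1.5 + 1.4000·(sin 2.4576 − sin 1.8326) = -1.9676
y' = -1.5 − 1.4000·(cos 2.4576 − cos 1.8326) = -0.7773

(-1.9676, -0.7773, 2.4576)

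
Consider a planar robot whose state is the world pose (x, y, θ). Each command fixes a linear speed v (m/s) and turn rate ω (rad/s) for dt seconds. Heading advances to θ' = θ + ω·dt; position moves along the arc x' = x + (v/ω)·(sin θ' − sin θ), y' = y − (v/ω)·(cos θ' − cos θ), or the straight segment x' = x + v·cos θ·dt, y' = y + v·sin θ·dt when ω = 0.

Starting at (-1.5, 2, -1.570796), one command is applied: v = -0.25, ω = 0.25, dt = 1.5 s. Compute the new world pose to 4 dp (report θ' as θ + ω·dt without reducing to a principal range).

(-1.5695, 2.3663, -1.1958)

θ' = -1.5708 + 0.25·1.5 = -1.1958
R = v/ω = -0.25/0.25 = -1.0000
x' = -1.5 + -1.0000·(sin -1.1958 − sin -1.5708) = -1.5695
y' = 2 − -1.0000·(cos -1.1958 − cos -1.5708) = 2.3663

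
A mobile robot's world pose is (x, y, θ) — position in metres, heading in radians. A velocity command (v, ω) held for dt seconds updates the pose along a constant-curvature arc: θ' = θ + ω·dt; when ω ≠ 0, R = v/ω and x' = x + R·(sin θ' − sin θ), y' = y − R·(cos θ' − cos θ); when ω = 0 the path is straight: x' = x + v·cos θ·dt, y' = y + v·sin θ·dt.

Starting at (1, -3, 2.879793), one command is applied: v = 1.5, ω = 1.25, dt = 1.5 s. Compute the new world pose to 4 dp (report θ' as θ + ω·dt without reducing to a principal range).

(-0.5095, -4.2100, 4.7548)

θ' = 2.8798 + 1.25·1.5 = 4.7548
R = v/ω = 1.5/1.25 = 1.2000
x' = 1 + 1.2000·(sin 4.7548 − sin 2.8798) = -0.5095
y' = -3 − 1.2000·(cos 4.7548 − cos 2.8798) = -4.2100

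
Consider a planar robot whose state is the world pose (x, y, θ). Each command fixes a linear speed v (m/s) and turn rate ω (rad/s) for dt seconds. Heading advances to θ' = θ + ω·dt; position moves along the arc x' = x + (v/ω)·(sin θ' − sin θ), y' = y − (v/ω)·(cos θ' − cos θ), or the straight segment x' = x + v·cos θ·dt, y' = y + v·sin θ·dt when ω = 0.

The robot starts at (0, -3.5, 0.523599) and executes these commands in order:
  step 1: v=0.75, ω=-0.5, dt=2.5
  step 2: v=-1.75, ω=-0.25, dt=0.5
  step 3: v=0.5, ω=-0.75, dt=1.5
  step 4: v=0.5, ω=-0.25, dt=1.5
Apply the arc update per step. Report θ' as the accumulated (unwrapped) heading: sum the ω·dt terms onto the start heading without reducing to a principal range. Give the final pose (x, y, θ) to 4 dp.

step 1: θ'=-0.7264 (R=-1.5000) → pose (1.7463, -3.6777, -0.7264)
step 2: θ'=-0.8514 (R=7.0000) → pose (1.1301, -3.0572, -0.8514)
step 3: θ'=-1.9764 (R=-0.6667) → pose (1.2412, -3.7595, -1.9764)
step 4: θ'=-2.3514 (R=-2.0000) → pose (0.8245, -4.3778, -2.3514)

(0.8245, -4.3778, -2.3514)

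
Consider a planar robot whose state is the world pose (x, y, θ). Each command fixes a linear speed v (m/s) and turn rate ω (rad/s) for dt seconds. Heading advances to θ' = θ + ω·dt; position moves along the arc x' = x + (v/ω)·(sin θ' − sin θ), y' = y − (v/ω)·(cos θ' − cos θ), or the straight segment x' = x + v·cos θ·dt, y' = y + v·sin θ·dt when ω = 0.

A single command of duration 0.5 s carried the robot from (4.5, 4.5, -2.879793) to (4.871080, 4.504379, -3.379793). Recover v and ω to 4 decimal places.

v = -0.7500, ω = -1.0000

Δθ = -3.379793 − -2.879793 = -0.500000
ω = Δθ/dt = -0.500000/0.5 = -1.0000
R = Δx/(sin θ' − sin θ) = 0.7500
v = R·ω = 0.7500·-1.0000 = -0.7500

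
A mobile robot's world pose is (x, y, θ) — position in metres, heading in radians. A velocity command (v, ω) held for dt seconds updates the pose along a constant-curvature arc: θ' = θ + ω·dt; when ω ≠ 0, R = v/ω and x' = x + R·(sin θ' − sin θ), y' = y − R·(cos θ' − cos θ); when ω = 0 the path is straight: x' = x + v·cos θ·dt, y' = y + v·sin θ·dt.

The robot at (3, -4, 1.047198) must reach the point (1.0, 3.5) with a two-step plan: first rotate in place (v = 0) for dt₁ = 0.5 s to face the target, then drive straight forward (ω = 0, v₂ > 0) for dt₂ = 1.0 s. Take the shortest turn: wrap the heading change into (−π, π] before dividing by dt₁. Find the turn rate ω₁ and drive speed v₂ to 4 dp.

ω₁ = 1.5684, v₂ = 7.7621

heading to target = atan2(3.5−-4, 1−3) = 1.8314
Δθ = wrap(1.8314 − 1.0472) = 0.7842; ω₁ = Δθ/dt₁ = 1.5684
distance = √((1−3)² + (3.5−-4)²) = 7.7621; v₂ = distance/dt₂ = 7.7621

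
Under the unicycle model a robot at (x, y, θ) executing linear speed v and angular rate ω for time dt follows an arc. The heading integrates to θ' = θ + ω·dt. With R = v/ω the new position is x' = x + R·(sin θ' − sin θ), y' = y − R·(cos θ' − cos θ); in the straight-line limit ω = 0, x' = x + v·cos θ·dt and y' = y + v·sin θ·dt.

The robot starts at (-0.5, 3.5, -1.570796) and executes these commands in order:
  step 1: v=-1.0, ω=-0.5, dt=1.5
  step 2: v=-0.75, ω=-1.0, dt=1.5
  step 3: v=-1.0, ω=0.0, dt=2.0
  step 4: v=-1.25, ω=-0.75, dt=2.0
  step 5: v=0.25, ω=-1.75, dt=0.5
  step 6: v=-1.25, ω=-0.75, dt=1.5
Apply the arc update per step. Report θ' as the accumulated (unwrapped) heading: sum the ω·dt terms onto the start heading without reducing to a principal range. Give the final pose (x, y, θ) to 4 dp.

step 1: θ'=-2.3208 (R=2.0000) → pose (0.0366, 4.8633, -2.3208)
step 2: θ'=-3.8208 (R=0.7500) → pose (1.0565, 4.9356, -3.8208)
step 3: θ'=-3.8208 (straight) → pose (2.6127, 3.6793, -3.8208)
step 4: θ'=-5.3208 (R=1.6667) → pose (2.9333, 1.4299, -5.3208)
step 5: θ'=-6.1958 (R=-0.1429) → pose (3.0381, 1.4905, -6.1958)
step 6: θ'=-7.3208 (R=1.6667) → pose (1.4573, 2.3037, -7.3208)

(1.4573, 2.3037, -7.3208)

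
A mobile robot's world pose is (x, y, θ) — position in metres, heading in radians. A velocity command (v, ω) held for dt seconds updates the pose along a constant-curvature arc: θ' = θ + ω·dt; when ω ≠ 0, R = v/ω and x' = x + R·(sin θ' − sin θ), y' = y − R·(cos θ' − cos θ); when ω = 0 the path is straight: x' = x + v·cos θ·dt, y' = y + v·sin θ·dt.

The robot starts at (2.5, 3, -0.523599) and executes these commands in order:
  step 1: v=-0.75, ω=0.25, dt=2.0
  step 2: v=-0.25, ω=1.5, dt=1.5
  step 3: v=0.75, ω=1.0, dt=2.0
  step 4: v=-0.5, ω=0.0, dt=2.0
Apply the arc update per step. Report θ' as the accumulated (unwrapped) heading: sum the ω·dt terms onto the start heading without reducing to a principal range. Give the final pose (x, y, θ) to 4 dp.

(0.1442, 3.9102, 4.2264)

step 1: θ'=-0.0236 (R=-3.0000) → pose (1.0708, 3.4011, -0.0236)
step 2: θ'=2.2264 (R=-0.1667) → pose (0.9347, 3.1329, 2.2264)
step 3: θ'=4.2264 (R=0.7500) → pose (-0.3229, 3.0259, 4.2264)
step 4: θ'=4.2264 (straight) → pose (0.1442, 3.9102, 4.2264)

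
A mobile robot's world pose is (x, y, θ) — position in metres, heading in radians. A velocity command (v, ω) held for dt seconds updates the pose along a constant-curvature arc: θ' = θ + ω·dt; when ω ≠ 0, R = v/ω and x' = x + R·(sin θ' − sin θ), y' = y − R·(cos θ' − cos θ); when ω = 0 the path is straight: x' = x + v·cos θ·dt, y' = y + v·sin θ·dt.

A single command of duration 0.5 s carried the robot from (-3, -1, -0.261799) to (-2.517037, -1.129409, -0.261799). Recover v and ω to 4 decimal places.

Δθ = -0.261799 − -0.261799 = 0.000000
ω = Δθ/dt = 0.000000/0.5 = 0.0000
ω = 0 → v = (Δx·cos θ + Δy·sin θ)/dt = 1.0000

v = 1.0000, ω = 0.0000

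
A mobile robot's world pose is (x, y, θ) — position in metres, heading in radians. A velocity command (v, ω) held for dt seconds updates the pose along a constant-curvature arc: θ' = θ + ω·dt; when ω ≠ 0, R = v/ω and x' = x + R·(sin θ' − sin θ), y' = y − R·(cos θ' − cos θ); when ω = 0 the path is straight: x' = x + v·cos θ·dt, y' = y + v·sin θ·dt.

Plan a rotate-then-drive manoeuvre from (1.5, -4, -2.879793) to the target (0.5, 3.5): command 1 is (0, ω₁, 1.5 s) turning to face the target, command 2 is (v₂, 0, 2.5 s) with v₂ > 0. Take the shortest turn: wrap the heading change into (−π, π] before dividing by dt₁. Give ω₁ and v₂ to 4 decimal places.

ω₁ = -1.1334, v₂ = 3.0265

heading to target = atan2(3.5−-4, 0.5−1.5) = 1.7033
Δθ = wrap(1.7033 − -2.8798) = -1.7000; ω₁ = Δθ/dt₁ = -1.1334
distance = √((0.5−1.5)² + (3.5−-4)²) = 7.5664; v₂ = distance/dt₂ = 3.0265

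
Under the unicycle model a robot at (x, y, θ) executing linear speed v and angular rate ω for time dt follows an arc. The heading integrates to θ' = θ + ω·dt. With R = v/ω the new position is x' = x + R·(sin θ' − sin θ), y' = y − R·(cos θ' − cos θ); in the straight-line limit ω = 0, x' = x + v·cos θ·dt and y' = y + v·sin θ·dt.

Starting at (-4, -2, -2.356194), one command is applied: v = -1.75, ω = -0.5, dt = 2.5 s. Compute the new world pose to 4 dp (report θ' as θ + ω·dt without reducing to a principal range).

θ' = -2.3562 + -0.5·2.5 = -3.6062
R = v/ω = -1.75/-0.5 = 3.5000
x' = -4 + 3.5000·(sin -3.6062 − sin -2.3562) = 0.0431
y' = -2 − 3.5000·(cos -3.6062 − cos -2.3562) = -1.3459

(0.0431, -1.3459, -3.6062)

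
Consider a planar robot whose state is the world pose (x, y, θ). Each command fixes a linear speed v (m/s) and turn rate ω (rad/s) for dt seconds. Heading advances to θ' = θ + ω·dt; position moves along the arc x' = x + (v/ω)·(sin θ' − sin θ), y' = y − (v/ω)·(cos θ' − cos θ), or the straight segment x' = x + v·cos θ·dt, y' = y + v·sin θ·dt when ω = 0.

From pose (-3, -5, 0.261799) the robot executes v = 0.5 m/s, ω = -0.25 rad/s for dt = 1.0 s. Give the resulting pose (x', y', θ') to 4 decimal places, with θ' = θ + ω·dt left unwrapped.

θ' = 0.2618 + -0.25·1.0 = 0.0118
R = v/ω = 0.5/-0.25 = -2.0000
x' = -3 + -2.0000·(sin 0.0118 − sin 0.2618) = -2.5060
y' = -5 − -2.0000·(cos 0.0118 − cos 0.2618) = -4.9320

(-2.5060, -4.9320, 0.0118)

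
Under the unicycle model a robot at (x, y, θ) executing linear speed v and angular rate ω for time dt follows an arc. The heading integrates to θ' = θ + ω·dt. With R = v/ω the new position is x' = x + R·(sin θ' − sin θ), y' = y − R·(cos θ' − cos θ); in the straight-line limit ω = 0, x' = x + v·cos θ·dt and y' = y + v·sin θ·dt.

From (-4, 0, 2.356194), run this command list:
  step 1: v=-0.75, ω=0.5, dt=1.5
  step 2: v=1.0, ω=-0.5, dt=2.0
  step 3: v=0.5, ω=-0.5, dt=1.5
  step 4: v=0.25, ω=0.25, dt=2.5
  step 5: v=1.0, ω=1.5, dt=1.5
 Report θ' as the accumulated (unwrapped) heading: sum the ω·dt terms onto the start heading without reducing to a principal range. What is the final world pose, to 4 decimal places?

(-6.0211, 1.9176, 4.2312)

step 1: θ'=3.1062 (R=-1.5000) → pose (-2.9924, -0.4384, 3.1062)
step 2: θ'=2.1062 (R=-2.0000) → pose (-4.6418, 0.5400, 2.1062)
step 3: θ'=1.3562 (R=-1.0000) → pose (-4.7588, 1.2631, 1.3562)
step 4: θ'=1.9812 (R=1.0000) → pose (-4.8189, 1.8751, 1.9812)
step 5: θ'=4.2312 (R=0.6667) → pose (-6.0211, 1.9176, 4.2312)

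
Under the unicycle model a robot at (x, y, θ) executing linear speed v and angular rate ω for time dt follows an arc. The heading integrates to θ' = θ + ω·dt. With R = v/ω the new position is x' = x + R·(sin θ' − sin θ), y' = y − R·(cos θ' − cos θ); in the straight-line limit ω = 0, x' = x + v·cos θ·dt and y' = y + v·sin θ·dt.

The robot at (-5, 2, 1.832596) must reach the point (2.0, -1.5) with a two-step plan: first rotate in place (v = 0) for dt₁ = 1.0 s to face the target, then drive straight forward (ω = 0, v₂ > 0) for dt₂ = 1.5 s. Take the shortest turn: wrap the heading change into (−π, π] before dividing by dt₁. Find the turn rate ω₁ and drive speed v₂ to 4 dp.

heading to target = atan2(-1.5−2, 2−-5) = -0.4636
Δθ = wrap(-0.4636 − 1.8326) = -2.2962; ω₁ = Δθ/dt₁ = -2.2962
distance = √((2−-5)² + (-1.5−2)²) = 7.8262; v₂ = distance/dt₂ = 5.2175

ω₁ = -2.2962, v₂ = 5.2175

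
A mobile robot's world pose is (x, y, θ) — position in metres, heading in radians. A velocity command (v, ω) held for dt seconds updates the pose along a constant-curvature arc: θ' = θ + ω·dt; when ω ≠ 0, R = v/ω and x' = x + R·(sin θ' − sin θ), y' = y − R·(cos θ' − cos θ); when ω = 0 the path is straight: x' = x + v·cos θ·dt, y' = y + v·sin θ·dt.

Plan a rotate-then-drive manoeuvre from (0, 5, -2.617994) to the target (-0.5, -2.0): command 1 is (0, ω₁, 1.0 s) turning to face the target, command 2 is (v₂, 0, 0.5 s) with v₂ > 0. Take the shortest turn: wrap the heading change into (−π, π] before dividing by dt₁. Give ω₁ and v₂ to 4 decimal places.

heading to target = atan2(-2−5, -0.5−0) = -1.6421
Δθ = wrap(-1.6421 − -2.6180) = 0.9759; ω₁ = Δθ/dt₁ = 0.9759
distance = √((-0.5−0)² + (-2−5)²) = 7.0178; v₂ = distance/dt₂ = 14.0357

ω₁ = 0.9759, v₂ = 14.0357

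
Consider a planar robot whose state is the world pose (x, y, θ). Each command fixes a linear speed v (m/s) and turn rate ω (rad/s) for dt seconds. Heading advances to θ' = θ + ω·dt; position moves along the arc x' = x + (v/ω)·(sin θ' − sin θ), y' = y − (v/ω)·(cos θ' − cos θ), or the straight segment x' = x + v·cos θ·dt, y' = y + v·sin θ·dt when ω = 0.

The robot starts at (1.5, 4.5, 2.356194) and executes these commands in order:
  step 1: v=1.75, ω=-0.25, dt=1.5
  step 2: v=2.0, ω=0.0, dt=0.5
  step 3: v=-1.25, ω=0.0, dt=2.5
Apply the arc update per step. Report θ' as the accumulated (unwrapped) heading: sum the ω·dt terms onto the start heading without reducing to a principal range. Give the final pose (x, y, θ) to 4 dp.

step 1: θ'=1.9812 (R=-7.0000) → pose (0.0310, 6.6569, 1.9812)
step 2: θ'=1.9812 (straight) → pose (-0.3680, 7.5739, 1.9812)
step 3: θ'=1.9812 (straight) → pose (0.8788, 4.7084, 1.9812)

(0.8788, 4.7084, 1.9812)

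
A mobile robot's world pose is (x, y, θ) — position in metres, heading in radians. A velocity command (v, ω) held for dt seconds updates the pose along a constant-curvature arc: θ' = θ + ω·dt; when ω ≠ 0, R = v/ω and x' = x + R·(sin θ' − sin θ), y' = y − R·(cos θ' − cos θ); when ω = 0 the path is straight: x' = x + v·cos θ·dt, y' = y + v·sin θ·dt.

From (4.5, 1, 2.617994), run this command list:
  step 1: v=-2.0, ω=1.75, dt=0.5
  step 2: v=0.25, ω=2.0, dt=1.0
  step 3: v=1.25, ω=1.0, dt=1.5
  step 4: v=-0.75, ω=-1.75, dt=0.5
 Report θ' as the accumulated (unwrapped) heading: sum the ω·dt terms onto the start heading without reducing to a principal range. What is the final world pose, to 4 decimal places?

(6.7720, 0.5453, 6.1180)

step 1: θ'=3.4930 (R=-1.1429) → pose (5.4648, 0.9167, 3.4930)
step 2: θ'=5.4930 (R=0.1250) → pose (5.4190, 0.7114, 5.4930)
step 3: θ'=6.9930 (R=1.2500) → pose (7.1218, 0.6429, 6.9930)
step 4: θ'=6.1180 (R=0.4286) → pose (6.7720, 0.5453, 6.1180)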